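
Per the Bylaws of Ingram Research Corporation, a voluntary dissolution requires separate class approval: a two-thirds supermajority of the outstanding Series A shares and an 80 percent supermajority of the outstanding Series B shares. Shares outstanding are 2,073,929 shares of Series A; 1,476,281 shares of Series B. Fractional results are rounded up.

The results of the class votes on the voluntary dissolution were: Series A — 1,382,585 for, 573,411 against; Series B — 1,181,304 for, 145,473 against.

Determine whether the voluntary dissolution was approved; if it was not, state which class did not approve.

Series A: 2/3 of 2073929 = 1382619.33, rounded up to 1382620; 1,382,620 required, 1,382,585 in favor — not approved.
Series B: 4/5 of 1476281 = 1181024.80, rounded up to 1181025; 1,181,025 required, 1,181,304 in favor — approved.

Not approved — the Series A shares did not give the required vote.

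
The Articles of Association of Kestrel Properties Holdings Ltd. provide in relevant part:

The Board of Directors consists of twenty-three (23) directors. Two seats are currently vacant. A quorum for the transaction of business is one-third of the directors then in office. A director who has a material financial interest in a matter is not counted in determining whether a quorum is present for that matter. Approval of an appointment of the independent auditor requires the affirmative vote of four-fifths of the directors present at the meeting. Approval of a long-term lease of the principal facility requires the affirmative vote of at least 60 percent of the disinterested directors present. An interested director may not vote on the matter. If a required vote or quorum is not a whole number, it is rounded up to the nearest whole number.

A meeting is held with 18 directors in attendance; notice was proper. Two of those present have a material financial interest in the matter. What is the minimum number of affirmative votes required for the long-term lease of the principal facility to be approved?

The long-term lease of the principal facility requires three-fifths of the disinterested directors present (18 − 2 = 16).
3/5 of 16 = 9.60, rounded up to 10.

10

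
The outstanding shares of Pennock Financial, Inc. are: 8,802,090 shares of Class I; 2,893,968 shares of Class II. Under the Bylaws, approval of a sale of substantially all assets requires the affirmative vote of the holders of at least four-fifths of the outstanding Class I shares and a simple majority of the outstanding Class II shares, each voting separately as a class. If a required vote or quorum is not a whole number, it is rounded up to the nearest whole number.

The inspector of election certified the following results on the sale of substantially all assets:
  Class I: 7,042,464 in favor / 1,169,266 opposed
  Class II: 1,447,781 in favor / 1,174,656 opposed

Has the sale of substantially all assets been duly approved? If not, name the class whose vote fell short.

Approved — every class gave the required vote.

Class I: 4/5 of 8802090 = 7041672; 7,041,672 required, 7,042,464 in favor — approved.
Class II: a majority of 2893968 is 1446985; 1,446,985 required, 1,447,781 in favor — approved.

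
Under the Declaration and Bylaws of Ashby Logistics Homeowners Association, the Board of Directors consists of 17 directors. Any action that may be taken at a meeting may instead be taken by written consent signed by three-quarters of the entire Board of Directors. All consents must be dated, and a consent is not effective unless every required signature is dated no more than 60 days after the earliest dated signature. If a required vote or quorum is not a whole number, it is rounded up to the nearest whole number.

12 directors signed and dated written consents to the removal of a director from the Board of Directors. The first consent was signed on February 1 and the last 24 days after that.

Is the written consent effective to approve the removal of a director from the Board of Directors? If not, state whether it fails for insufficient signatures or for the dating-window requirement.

Signatures required: three-quarters of 17 — 3/4 of 17 = 12.75, rounded up to 13, so 13 needed; 12 signed. Insufficient.
Dating window: the latest signature is 24 days after the earliest; the limit is 60 days. Within the window.

Not effective — insufficient signatures.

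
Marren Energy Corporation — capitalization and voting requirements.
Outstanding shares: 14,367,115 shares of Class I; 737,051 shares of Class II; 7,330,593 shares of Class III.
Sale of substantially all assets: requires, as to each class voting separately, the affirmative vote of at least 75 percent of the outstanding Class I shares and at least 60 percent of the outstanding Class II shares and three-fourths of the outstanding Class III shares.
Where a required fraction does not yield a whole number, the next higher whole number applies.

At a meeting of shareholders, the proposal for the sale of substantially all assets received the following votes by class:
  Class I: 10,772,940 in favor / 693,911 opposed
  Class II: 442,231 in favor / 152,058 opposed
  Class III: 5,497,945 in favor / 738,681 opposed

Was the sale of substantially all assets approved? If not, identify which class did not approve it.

Not approved — the Class I shares did not give the required vote.

Class I: 3/4 of 14367115 = 10775336.25, rounded up to 10775337; 10,775,337 required, 10,772,940 in favor — not approved.
Class II: 3/5 of 737051 = 442230.60, rounded up to 442231; 442,231 required, 442,231 in favor — approved.
Class III: 3/4 of 7330593 = 5497944.75, rounded up to 5497945; 5,497,945 required, 5,497,945 in favor — approved.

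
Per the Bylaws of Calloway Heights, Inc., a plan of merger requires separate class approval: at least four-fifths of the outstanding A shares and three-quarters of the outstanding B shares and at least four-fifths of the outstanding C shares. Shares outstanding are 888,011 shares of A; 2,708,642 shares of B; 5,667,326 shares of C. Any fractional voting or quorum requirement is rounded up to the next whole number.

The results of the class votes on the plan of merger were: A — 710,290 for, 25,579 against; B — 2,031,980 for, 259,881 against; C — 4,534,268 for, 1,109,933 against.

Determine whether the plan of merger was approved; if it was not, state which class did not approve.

A: 4/5 of 888011 = 710408.80, rounded up to 710409; 710,409 required, 710,290 in favor — not approved.
B: 3/4 of 2708642 = 2031481.50, rounded up to 2031482; 2,031,482 required, 2,031,980 in favor — approved.
C: 4/5 of 5667326 = 4533860.80, rounded up to 4533861; 4,533,861 required, 4,534,268 in favor — approved.

Not approved — the A shares did not give the required vote.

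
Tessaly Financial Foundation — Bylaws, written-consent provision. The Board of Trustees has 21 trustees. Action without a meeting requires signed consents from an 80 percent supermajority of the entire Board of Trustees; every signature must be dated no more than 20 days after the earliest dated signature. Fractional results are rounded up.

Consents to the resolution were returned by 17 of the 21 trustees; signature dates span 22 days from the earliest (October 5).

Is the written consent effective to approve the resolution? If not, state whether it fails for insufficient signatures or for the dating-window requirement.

Not effective — dating-window requirement not satisfied.

Signatures required: an 80 percent supermajority of 21 — 4/5 of 21 = 16.80, rounded up to 17, so 17 needed; 17 signed. Sufficient.
Dating window: the latest signature is 22 days after the earliest; the limit is 20 days. Outside the window.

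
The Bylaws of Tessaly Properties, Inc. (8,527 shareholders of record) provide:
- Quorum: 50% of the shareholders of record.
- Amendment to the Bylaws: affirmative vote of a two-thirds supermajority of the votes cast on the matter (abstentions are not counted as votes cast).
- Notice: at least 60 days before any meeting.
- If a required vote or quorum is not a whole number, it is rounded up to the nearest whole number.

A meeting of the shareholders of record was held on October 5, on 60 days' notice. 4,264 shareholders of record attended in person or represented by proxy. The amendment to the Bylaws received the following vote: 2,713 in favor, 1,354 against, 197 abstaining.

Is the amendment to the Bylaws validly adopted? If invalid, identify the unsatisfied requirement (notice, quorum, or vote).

Notice: 60 days given; 60 required. Satisfied.
Quorum: 50% of 8,527 = 4,263.50, rounded up to 4,264; 4,264 present. Satisfied.
Vote: requires two-thirds of the votes cast (4,264 − 197 abstaining = 4,067); 2/3 of 4067 = 2711.33, rounded up to 2712, so 2,712 needed; 2,713 in favor. Satisfied.

Valid — all requirements satisfied.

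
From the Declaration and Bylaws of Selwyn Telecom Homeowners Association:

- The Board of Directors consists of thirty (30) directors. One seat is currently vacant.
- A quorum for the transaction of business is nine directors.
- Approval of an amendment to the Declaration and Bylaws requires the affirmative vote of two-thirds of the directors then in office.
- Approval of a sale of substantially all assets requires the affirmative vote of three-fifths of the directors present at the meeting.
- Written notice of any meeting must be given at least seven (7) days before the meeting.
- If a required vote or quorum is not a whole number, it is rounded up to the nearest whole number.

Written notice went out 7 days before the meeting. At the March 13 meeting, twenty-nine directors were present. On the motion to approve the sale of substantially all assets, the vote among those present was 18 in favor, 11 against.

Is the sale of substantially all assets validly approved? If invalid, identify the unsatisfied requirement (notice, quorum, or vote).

Valid — all requirements satisfied.

Notice: 7 days given; 7 required (7 ≥ 7). Satisfied.
Quorum: 29 present; quorum is 9. Satisfied.
Vote: the sale of substantially all assets requires three-fifths of the directors present (29). 3/5 of 29 = 17.40, rounded up to 18, so 18 affirmative votes are needed; 18 voted in favor. Satisfied.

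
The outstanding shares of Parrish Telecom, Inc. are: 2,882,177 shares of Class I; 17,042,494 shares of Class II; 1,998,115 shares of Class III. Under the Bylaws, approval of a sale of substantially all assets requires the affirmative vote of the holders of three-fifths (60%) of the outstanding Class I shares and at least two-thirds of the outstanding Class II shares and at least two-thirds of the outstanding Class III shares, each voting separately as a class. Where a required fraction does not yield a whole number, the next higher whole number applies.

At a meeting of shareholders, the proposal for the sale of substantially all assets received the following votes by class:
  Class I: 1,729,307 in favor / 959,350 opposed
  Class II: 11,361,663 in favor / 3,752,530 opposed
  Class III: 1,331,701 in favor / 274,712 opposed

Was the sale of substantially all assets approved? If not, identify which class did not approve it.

Not approved — the Class III shares did not give the required vote.

Class I: 3/5 of 2882177 = 1729306.20, rounded up to 1729307; 1,729,307 required, 1,729,307 in favor — approved.
Class II: 2/3 of 17042494 = 11361662.67, rounded up to 11361663; 11,361,663 required, 11,361,663 in favor — approved.
Class III: 2/3 of 1998115 = 1332076.67, rounded up to 1332077; 1,332,077 required, 1,331,701 in favor — not approved.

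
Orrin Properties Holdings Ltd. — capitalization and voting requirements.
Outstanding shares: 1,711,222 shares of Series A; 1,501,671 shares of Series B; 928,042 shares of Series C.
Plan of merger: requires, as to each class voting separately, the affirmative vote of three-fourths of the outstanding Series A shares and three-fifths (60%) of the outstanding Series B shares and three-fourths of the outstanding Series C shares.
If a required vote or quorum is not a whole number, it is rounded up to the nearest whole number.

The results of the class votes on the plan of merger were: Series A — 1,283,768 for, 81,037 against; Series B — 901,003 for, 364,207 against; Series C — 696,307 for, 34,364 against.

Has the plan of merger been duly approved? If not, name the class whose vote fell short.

Series A: 3/4 of 1711222 = 1283416.50, rounded up to 1283417; 1,283,417 required, 1,283,768 in favor — approved.
Series B: 3/5 of 1501671 = 901002.60, rounded up to 901003; 901,003 required, 901,003 in favor — approved.
Series C: 3/4 of 928042 = 696031.50, rounded up to 696032; 696,032 required, 696,307 in favor — approved.

Approved — every class gave the required vote.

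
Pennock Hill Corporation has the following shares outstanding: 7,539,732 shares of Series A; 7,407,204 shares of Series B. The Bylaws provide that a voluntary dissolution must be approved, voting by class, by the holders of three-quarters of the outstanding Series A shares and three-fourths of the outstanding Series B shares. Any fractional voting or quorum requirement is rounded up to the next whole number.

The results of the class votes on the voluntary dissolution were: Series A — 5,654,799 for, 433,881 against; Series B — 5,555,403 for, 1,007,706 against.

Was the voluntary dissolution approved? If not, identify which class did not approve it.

Series A: 3/4 of 7539732 = 5654799; 5,654,799 required, 5,654,799 in favor — approved.
Series B: 3/4 of 7407204 = 5555403; 5,555,403 required, 5,555,403 in favor — approved.

Approved — every class gave the required vote.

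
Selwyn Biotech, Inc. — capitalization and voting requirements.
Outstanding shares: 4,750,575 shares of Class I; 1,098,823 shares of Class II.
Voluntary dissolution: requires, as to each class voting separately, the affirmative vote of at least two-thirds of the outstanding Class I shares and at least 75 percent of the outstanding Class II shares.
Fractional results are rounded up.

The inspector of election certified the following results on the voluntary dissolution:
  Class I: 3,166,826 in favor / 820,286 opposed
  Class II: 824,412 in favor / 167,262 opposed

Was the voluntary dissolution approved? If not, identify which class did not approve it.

Class I: 2/3 of 4750575 = 3167050; 3,167,050 required, 3,166,826 in favor — not approved.
Class II: 3/4 of 1098823 = 824117.25, rounded up to 824118; 824,118 required, 824,412 in favor — approved.

Not approved — the Class I shares did not give the required vote.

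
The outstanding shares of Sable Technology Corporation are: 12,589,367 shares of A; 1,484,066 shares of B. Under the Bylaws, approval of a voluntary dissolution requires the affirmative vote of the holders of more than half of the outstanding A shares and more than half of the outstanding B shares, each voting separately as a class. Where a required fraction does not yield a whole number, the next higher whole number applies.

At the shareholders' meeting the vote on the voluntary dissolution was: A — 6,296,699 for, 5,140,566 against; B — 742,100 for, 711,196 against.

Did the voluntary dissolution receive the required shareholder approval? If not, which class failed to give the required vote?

Approved — every class gave the required vote.

A: a majority of 12589367 is 6294684; 6,294,684 required, 6,296,699 in favor — approved.
B: a majority of 1484066 is 742034; 742,034 required, 742,100 in favor — approved.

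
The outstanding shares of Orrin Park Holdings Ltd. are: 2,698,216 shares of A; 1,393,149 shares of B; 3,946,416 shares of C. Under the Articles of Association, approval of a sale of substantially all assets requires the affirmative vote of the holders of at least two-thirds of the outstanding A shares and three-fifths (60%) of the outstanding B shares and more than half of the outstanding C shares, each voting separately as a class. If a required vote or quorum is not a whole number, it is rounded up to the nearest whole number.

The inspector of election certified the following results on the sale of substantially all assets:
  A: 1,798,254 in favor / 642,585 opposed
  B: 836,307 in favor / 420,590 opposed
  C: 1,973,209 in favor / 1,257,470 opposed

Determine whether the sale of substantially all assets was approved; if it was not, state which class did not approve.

Not approved — the A shares did not give the required vote.

A: 2/3 of 2698216 = 1798810.67, rounded up to 1798811; 1,798,811 required, 1,798,254 in favor — not approved.
B: 3/5 of 1393149 = 835889.40, rounded up to 835890; 835,890 required, 836,307 in favor — approved.
C: a majority of 3946416 is 1973209; 1,973,209 required, 1,973,209 in favor — approved.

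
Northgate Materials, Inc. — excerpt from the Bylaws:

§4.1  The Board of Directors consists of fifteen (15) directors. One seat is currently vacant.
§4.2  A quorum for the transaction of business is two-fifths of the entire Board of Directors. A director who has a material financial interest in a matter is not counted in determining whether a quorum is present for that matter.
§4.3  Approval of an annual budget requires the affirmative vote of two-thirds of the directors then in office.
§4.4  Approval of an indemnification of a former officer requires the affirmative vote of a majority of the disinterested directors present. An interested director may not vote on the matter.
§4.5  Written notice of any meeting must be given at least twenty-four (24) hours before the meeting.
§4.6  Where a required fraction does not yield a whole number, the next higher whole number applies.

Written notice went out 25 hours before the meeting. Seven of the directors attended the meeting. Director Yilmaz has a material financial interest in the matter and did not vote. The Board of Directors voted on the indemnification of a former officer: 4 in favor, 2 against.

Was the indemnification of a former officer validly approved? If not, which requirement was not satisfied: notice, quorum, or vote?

Valid — all requirements satisfied.

Notice: 25 hours given; 24 required (25 ≥ 24). Satisfied.
Quorum: 7 present, but the 1 interested director does not count, leaving 6. Quorum is 6. Satisfied.
Vote: the indemnification of a former officer requires a majority of the disinterested directors present (7 − 1 = 6). A majority of 6 is 4, so 4 affirmative votes are needed; 4 voted in favor. Satisfied.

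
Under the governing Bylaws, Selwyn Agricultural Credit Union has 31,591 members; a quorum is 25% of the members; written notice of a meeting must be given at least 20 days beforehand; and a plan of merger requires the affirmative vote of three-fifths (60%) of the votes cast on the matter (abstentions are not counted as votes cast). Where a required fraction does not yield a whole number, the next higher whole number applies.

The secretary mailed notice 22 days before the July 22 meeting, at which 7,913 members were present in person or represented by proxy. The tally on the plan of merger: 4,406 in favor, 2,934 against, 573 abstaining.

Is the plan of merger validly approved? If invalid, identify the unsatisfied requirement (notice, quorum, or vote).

Valid — all requirements satisfied.

Notice: 22 days given; 20 required. Satisfied.
Quorum: 25% of 31,591 = 7,897.75, rounded up to 7,898; 7,913 present. Satisfied.
Vote: requires three-fifths of the votes cast (7,913 − 573 abstaining = 7,340); 3/5 of 7340 = 4404, so 4,404 needed; 4,406 in favor. Satisfied.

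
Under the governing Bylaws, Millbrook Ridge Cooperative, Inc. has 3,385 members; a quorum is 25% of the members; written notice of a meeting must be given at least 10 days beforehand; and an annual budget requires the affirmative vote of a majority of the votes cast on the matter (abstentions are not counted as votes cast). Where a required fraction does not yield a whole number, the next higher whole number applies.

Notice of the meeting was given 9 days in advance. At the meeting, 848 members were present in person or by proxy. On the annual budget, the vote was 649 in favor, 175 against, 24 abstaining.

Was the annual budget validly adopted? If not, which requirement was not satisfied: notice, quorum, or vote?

Notice: 9 days given; 10 required. Not satisfied.
Quorum: 25% of 3,385 = 846.25, rounded up to 847; 848 present. Satisfied.
Vote: requires a majority of the votes cast (848 − 24 abstaining = 824); a majority of 824 is 413, so 413 needed; 649 in favor. Satisfied.

Invalid — notice requirement not satisfied.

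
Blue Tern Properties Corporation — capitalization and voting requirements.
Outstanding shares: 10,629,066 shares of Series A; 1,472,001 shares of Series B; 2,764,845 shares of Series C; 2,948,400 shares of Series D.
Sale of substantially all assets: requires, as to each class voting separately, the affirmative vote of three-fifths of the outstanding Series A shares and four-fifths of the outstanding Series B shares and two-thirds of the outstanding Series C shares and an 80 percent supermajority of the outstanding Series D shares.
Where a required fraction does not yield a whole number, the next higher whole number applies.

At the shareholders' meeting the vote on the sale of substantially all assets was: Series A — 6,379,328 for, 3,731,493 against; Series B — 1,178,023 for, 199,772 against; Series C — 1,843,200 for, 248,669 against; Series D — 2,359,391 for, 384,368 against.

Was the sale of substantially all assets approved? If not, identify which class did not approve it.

Series A: 3/5 of 10629066 = 6377439.60, rounded up to 6377440; 6,377,440 required, 6,379,328 in favor — approved.
Series B: 4/5 of 1472001 = 1177600.80, rounded up to 1177601; 1,177,601 required, 1,178,023 in favor — approved.
Series C: 2/3 of 2764845 = 1843230; 1,843,230 required, 1,843,200 in favor — not approved.
Series D: 4/5 of 2948400 = 2358720; 2,358,720 required, 2,359,391 in favor — approved.

Not approved — the Series C shares did not give the required vote.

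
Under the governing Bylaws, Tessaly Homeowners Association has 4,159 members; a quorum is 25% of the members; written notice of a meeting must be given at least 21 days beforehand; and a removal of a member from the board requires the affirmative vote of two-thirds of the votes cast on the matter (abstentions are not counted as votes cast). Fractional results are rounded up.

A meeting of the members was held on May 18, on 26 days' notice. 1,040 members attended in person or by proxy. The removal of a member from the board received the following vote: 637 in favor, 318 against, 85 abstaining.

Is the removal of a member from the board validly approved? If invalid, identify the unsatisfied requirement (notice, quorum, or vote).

Valid — all requirements satisfied.

Notice: 26 days given; 21 required. Satisfied.
Quorum: 25% of 4,159 = 1,039.75, rounded up to 1,040; 1,040 present. Satisfied.
Vote: requires two-thirds of the votes cast (1,040 − 85 abstaining = 955); 2/3 of 955 = 636.67, rounded up to 637, so 637 needed; 637 in favor. Satisfied.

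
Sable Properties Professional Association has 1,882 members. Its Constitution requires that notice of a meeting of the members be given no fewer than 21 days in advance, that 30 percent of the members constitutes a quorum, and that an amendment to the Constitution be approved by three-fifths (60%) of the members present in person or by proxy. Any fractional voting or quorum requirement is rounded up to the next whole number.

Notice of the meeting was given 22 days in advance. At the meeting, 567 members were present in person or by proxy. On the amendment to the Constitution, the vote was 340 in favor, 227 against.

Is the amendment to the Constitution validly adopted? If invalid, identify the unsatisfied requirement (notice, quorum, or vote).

Invalid — vote requirement not satisfied.

Notice: 22 days given; 21 required. Satisfied.
Quorum: 30% of 1,882 = 564.60, rounded up to 565; 567 present. Satisfied.
Vote: requires three-fifths of those present (567); 3/5 of 567 = 340.20, rounded up to 341, so 341 needed; 340 in favor. Not satisfied.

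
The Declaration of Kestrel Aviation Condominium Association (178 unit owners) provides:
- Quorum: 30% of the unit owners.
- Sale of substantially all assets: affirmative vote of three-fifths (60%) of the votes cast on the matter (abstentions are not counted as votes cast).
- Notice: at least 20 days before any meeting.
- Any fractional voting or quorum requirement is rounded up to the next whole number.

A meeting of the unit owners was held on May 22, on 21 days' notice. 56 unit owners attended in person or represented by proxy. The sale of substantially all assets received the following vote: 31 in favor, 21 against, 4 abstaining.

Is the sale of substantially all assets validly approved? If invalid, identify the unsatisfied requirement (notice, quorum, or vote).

Invalid — vote requirement not satisfied.

Notice: 21 days given; 20 required. Satisfied.
Quorum: 30% of 178 = 53.40, rounded up to 54; 56 present. Satisfied.
Vote: requires three-fifths of the votes cast (56 − 4 abstaining = 52); 3/5 of 52 = 31.20, rounded up to 32, so 32 needed; 31 in favor. Not satisfied.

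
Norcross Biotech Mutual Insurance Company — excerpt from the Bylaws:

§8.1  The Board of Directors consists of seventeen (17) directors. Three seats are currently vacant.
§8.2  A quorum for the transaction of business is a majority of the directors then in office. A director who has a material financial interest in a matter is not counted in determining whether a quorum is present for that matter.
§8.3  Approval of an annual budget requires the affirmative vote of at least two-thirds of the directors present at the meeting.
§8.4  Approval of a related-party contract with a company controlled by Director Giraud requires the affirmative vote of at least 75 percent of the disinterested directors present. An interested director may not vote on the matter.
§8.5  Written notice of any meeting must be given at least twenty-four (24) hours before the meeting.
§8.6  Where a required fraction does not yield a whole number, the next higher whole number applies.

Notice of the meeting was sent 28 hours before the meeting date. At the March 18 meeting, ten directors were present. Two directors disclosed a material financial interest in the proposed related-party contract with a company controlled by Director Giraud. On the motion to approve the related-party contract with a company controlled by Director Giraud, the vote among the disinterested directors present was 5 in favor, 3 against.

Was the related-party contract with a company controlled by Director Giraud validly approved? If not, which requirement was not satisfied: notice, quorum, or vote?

Notice: 28 hours given; 24 required (28 ≥ 24). Satisfied.
Quorum: 10 present, but the 2 interested directors do not count, leaving 8. Quorum is 8. Satisfied.
Vote: the related-party contract with a company controlled by Director Giraud requires three-fourths of the disinterested directors present (10 − 2 = 8). 3/4 of 8 = 6, so 6 affirmative votes are needed; 5 voted in favor. Not satisfied.

Invalid — vote requirement not satisfied.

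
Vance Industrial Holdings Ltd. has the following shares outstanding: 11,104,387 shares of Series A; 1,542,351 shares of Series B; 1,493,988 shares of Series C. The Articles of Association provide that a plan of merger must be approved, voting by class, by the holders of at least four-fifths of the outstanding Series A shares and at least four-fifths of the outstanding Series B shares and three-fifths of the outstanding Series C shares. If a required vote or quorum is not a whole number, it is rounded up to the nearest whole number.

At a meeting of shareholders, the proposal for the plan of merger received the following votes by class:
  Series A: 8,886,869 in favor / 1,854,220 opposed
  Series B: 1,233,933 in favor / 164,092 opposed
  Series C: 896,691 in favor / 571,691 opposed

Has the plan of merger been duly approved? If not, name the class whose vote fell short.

Approved — every class gave the required vote.

Series A: 4/5 of 11104387 = 8883509.60, rounded up to 8883510; 8,883,510 required, 8,886,869 in favor — approved.
Series B: 4/5 of 1542351 = 1233880.80, rounded up to 1233881; 1,233,881 required, 1,233,933 in favor — approved.
Series C: 3/5 of 1493988 = 896392.80, rounded up to 896393; 896,393 required, 896,691 in favor — approved.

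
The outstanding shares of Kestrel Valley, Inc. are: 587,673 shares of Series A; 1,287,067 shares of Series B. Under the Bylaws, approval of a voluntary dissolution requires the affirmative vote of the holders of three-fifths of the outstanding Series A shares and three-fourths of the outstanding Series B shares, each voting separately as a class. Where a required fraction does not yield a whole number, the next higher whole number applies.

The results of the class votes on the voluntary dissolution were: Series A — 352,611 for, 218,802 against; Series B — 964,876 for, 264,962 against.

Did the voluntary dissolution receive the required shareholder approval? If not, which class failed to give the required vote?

Not approved — the Series B shares did not give the required vote.

Series A: 3/5 of 587673 = 352603.80, rounded up to 352604; 352,604 required, 352,611 in favor — approved.
Series B: 3/4 of 1287067 = 965300.25, rounded up to 965301; 965,301 required, 964,876 in favor — not approved.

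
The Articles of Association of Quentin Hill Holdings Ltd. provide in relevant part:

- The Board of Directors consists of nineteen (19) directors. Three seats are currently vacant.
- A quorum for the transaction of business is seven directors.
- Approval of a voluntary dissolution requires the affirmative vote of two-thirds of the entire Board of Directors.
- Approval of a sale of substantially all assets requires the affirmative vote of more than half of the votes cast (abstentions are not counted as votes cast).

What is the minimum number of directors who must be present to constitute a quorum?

The quorum is fixed at 7.

7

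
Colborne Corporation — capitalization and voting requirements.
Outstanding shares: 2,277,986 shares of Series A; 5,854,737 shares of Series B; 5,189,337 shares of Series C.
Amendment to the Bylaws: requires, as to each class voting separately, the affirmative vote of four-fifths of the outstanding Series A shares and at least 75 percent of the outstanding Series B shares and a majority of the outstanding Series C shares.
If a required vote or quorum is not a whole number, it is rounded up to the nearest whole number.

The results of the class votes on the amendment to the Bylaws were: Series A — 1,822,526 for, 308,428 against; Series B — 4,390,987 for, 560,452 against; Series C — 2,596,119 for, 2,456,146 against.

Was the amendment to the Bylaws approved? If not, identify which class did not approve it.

Series A: 4/5 of 2277986 = 1822388.80, rounded up to 1822389; 1,822,389 required, 1,822,526 in favor — approved.
Series B: 3/4 of 5854737 = 4391052.75, rounded up to 4391053; 4,391,053 required, 4,390,987 in favor — not approved.
Series C: a majority of 5189337 is 2594669; 2,594,669 required, 2,596,119 in favor — approved.

Not approved — the Series B shares did not give the required vote.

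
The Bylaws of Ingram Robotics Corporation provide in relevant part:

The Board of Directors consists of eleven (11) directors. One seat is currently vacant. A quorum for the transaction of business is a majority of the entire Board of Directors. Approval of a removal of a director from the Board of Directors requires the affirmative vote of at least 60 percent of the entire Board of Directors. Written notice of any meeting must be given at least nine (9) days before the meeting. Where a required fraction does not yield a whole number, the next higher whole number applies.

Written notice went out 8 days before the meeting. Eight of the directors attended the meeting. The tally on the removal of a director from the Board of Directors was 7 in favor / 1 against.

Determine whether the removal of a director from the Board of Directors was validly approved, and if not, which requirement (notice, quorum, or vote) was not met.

Invalid — notice requirement not satisfied.

Notice: 8 days given; 9 required (8 < 9). Not satisfied.
Quorum: 8 present; quorum is 6. Satisfied.
Vote: the removal of a director from the Board of Directors requires three-fifths of the entire Board of Directors (11). 3/5 of 11 = 6.60, rounded up to 7, so 7 affirmative votes are needed; 7 voted in favor. Satisfied.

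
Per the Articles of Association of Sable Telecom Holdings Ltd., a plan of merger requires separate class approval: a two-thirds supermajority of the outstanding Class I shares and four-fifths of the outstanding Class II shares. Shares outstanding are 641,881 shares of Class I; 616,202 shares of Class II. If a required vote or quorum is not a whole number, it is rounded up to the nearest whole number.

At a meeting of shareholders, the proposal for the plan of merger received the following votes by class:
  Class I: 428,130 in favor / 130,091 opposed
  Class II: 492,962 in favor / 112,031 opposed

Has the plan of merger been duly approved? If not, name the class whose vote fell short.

Approved — every class gave the required vote.

Class I: 2/3 of 641881 = 427920.67, rounded up to 427921; 427,921 required, 428,130 in favor — approved.
Class II: 4/5 of 616202 = 492961.60, rounded up to 492962; 492,962 required, 492,962 in favor — approved.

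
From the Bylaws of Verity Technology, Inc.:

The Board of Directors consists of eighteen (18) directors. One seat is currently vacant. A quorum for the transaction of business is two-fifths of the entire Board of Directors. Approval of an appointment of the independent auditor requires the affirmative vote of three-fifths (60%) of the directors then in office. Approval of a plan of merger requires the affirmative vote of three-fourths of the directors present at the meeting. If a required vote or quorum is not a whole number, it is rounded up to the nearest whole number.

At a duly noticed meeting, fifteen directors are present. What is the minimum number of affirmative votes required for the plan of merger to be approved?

12

The plan of merger requires three-fourths of the directors present (15).
3/4 of 15 = 11.25, rounded up to 12.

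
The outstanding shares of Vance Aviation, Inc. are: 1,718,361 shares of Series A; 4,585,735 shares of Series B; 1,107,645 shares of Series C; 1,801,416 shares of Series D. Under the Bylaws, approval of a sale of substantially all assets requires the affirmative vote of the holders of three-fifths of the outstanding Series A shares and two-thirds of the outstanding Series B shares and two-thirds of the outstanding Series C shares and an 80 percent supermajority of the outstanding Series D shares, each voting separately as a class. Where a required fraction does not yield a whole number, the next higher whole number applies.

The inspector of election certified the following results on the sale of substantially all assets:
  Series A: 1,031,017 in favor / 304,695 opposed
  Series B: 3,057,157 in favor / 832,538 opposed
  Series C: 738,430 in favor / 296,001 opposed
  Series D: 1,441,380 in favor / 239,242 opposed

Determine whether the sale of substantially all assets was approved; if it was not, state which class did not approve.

Series A: 3/5 of 1718361 = 1031016.60, rounded up to 1031017; 1,031,017 required, 1,031,017 in favor — approved.
Series B: 2/3 of 4585735 = 3057156.67, rounded up to 3057157; 3,057,157 required, 3,057,157 in favor — approved.
Series C: 2/3 of 1107645 = 738430; 738,430 required, 738,430 in favor — approved.
Series D: 4/5 of 1801416 = 1441132.80, rounded up to 1441133; 1,441,133 required, 1,441,380 in favor — approved.

Approved — every class gave the required vote.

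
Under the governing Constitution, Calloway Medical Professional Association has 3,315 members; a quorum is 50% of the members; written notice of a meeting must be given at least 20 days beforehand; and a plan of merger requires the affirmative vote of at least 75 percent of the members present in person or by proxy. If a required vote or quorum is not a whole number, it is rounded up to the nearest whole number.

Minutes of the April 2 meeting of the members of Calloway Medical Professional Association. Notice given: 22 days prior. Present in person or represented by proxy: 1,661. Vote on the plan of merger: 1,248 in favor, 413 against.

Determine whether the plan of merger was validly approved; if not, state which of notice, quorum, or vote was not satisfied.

Notice: 22 days given; 20 required. Satisfied.
Quorum: 50% of 3,315 = 1,657.50, rounded up to 1,658; 1,661 present. Satisfied.
Vote: requires three-fourths of those present (1,661); 3/4 of 1661 = 1245.75, rounded up to 1246, so 1,246 needed; 1,248 in favor. Satisfied.

Valid — all requirements satisfied.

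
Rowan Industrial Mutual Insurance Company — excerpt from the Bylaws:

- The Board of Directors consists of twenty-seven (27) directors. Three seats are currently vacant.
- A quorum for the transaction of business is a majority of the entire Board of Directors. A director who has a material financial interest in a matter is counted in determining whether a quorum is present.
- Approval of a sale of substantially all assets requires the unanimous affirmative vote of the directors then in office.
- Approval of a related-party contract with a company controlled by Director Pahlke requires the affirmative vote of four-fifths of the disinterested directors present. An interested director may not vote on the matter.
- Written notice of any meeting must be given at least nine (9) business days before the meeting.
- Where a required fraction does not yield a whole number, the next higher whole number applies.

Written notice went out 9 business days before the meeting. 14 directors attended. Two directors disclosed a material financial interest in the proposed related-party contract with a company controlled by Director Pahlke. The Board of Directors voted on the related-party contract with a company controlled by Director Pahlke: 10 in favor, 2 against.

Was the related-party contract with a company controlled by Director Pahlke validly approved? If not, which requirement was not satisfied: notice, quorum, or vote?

Notice: 9 business days given; 9 required (9 ≥ 9). Satisfied.
Quorum: 14 present (interested directors count toward quorum); quorum is 14. Satisfied.
Vote: the related-party contract with a company controlled by Director Pahlke requires four-fifths of the disinterested directors present (14 − 2 = 12). 4/5 of 12 = 9.60, rounded up to 10, so 10 affirmative votes are needed; 10 voted in favor. Satisfied.

Valid — all requirements satisfied.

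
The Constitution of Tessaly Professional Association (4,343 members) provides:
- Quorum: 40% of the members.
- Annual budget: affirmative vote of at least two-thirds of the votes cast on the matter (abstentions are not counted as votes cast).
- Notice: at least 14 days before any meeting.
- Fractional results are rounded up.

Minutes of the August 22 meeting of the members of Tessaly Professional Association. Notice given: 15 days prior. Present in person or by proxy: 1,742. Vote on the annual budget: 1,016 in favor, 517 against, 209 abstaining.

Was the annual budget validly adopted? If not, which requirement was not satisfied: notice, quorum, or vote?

Invalid — vote requirement not satisfied.

Notice: 15 days given; 14 required. Satisfied.
Quorum: 40% of 4,343 = 1,737.20, rounded up to 1,738; 1,742 present. Satisfied.
Vote: requires two-thirds of the votes cast (1,742 − 209 abstaining = 1,533); 2/3 of 1533 = 1022, so 1,022 needed; 1,016 in favor. Not satisfied.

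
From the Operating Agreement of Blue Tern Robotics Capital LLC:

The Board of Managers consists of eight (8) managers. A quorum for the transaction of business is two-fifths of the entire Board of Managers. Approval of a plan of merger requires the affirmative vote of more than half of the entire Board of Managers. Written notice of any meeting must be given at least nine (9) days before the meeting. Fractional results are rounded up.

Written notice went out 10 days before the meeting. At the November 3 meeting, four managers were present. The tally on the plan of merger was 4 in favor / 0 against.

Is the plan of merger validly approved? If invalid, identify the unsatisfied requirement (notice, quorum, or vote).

Notice: 10 days given; 9 required (10 ≥ 9). Satisfied.
Quorum: 4 present; quorum is 4. Satisfied.
Vote: the plan of merger requires a majority of the entire Board of Managers (8). A majority of 8 is 5, so 5 affirmative votes are needed; 4 voted in favor. Not satisfied.

Invalid — vote requirement not satisfied.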